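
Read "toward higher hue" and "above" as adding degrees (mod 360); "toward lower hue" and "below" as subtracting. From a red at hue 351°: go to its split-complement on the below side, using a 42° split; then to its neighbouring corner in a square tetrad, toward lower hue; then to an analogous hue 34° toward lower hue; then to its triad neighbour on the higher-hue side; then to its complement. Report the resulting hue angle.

305°

split-comp 42° ↓ +138°: 351 + 138 = 489 → 489 − 360 = 129°
square ↓ −90°: 129 − 90 = 39°
analog 34° ↓ −34°: 39 − 34 = 5°
triadic ↑ +120°: 5 + 120 = 125°
complement +180°: 125 + 180 = 305°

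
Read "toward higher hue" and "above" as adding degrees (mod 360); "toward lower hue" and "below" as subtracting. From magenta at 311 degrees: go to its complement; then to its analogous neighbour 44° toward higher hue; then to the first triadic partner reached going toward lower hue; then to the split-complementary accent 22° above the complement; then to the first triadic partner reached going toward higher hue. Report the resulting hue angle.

complement +180°: 311 + 180 = 491 → 491 − 360 = 131°
analog 44° ↑ +44°: 131 + 44 = 175°
triadic ↓ −120°: 175 − 120 = 55°
split-comp 22° ↑ +202°: 55 + 202 = 257°
triadic ↑ +120°: 257 + 120 = 377 → 377 − 360 = 17°

17°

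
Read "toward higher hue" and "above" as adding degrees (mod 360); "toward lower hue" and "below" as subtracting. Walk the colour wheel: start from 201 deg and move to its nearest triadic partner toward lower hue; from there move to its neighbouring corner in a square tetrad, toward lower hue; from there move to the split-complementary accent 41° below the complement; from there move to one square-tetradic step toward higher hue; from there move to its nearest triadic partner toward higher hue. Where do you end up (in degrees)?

triadic ↓ −120°: 201 − 120 = 81°
square ↓ −90°: 81 − 90 = -9 → -9 + 360 = 351°
split-comp 41° ↓ +139°: 351 + 139 = 490 → 490 − 360 = 130°
square ↑ +90°: 130 + 90 = 220°
triadic ↑ +120°: 220 + 120 = 340°

340°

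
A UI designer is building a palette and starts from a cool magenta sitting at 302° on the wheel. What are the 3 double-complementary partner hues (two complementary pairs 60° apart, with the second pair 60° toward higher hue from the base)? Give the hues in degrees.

302 + 60 = 362 → 362 − 360 = 2°
302 + 180 = 482 → 482 − 360 = 122°
302 + 240 = 542 → 542 − 360 = 182°

2°, 122°, and 182°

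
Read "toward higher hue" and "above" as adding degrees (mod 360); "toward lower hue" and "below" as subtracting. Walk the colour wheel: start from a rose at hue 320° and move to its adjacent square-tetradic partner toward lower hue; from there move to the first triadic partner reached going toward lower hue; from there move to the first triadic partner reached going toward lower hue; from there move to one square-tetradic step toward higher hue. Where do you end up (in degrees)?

80°

320 − 90 = 230°   (square ↓)
230 − 120 = 110°   (triadic ↓)
110 − 120 = -10 → -10 + 360 = 350°   (triadic ↓)
350 + 90 = 440 → 440 − 360 = 80°   (square ↑)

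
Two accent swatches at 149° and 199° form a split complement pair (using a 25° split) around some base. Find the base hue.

354°

The accents sit 25° either side of the complement, so the complement is their short-arc midpoint on the wheel.
Short-arc midpoint of 149° and 199°: 174°.
Base is 180° from the complement: 174 − 180 = -6 → -6 + 360 = 354°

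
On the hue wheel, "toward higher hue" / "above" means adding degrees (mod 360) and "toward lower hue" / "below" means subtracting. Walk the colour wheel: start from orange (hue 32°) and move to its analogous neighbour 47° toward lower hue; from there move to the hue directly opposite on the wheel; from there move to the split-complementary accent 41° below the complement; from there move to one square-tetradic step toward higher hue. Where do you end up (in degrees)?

32 − 47 = -15 → -15 + 360 = 345°   (analog 47° ↓)
345 + 180 = 525 → 525 − 360 = 165°   (complement)
165 + 139 = 304°   (split-comp 41° ↓)
304 + 90 = 394 → 394 − 360 = 34°   (square ↑)

34°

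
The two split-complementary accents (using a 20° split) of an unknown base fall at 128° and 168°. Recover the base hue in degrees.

The accents sit 20° either side of the complement, so the complement is their short-arc midpoint on the wheel.
Short-arc midpoint of 128° and 168°: 148°.
Base is 180° from the complement: 148 − 180 = -32 → -32 + 360 = 328°

328°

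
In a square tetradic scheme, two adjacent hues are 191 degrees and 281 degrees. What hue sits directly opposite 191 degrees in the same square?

A square tetradic scheme places four hues 90° apart; opposite corners are 180° apart.
191 + 180 = 371 → 371 − 360 = 11°

11°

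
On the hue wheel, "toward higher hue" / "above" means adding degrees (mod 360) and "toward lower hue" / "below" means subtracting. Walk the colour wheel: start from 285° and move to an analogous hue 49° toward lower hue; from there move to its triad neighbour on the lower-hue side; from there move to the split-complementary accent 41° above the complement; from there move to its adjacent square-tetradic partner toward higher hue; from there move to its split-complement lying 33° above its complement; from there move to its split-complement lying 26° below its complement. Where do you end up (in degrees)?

74°

analog 49° ↓ −49°: 285 − 49 = 236°
triadic ↓ −120°: 236 − 120 = 116°
split-comp 41° ↑ +221°: 116 + 221 = 337°
square ↑ +90°: 337 + 90 = 427 → 427 − 360 = 67°
split-comp 33° ↑ +213°: 67 + 213 = 280°
split-comp 26° ↓ +154°: 280 + 154 = 434 → 434 − 360 = 74°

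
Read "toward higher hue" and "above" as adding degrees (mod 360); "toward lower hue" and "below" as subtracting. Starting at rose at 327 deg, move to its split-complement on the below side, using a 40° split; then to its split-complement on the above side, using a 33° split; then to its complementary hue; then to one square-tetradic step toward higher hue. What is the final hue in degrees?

230°

327 + 140 = 467 → 467 − 360 = 107°   (split-comp 40° ↓)
107 + 213 = 320°   (split-comp 33° ↑)
320 + 180 = 500 → 500 − 360 = 140°   (complement)
140 + 90 = 230°   (square ↑)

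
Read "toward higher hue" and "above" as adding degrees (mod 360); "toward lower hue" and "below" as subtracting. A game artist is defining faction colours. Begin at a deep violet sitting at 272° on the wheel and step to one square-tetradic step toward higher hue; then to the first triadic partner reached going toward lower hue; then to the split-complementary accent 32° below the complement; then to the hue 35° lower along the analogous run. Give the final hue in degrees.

272 + 90 = 362 → 362 − 360 = 2°   (square ↑)
2 − 120 = -118 → -118 + 360 = 242°   (triadic ↓)
242 + 148 = 390 → 390 − 360 = 30°   (split-comp 32° ↓)
30 − 35 = -5 → -5 + 360 = 355°   (analog 35° ↓)

355°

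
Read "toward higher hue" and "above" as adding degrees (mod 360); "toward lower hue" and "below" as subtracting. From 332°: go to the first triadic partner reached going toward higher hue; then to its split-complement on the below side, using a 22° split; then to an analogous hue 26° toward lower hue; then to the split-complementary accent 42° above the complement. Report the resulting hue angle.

+120° (triadic ↑): 332 + 120 = 452 → 452 − 360 = 92°
+158° (split-comp 22° ↓): 92 + 158 = 250°
−26° (analog 26° ↓): 250 − 26 = 224°
+222° (split-comp 42° ↑): 224 + 222 = 446 → 446 − 360 = 86°

86°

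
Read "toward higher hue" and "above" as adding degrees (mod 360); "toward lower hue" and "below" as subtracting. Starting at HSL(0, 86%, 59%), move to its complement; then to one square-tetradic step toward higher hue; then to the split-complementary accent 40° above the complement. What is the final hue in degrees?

130°

0 + 180 = 180°   (complement)
180 + 90 = 270°   (square ↑)
270 + 220 = 490 → 490 − 360 = 130°   (split-comp 40° ↑)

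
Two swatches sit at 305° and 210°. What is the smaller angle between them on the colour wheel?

|305 − 210| = 95.
95 ≤ 180, so the shorter arc is 95°.

95°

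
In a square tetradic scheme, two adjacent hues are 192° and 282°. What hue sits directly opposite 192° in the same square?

A square tetradic scheme places four hues 90° apart; opposite corners are 180° apart.
192 + 180 = 372 → 372 − 360 = 12°

12°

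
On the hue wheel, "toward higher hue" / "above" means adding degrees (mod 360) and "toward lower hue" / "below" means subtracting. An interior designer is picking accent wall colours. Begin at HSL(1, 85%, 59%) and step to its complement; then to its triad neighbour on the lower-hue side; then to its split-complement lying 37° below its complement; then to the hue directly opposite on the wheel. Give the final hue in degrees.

1 + 180 = 181°   (complement)
181 − 120 = 61°   (triadic ↓)
61 + 143 = 204°   (split-comp 37° ↓)
204 + 180 = 384 → 384 − 360 = 24°   (complement)

24°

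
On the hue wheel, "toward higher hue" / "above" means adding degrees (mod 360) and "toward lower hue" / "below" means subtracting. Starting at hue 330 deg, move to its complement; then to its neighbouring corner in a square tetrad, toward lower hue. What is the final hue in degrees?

complement +180°: 330 + 180 = 510 → 510 − 360 = 150°
square ↓ −90°: 150 − 90 = 60°

60°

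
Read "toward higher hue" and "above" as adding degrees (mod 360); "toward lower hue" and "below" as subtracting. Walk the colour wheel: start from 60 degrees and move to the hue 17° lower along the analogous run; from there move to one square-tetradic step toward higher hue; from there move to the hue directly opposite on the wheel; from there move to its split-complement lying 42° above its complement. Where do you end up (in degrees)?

175°

60 − 17 = 43°   (analog 17° ↓)
43 + 90 = 133°   (square ↑)
133 + 180 = 313°   (complement)
313 + 222 = 535 → 535 − 360 = 175°   (split-comp 42° ↑)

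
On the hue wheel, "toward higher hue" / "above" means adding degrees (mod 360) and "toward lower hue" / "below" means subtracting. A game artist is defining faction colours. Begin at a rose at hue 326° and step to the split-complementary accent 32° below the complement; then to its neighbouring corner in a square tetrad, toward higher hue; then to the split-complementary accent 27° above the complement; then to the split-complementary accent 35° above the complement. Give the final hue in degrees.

+148° (split-comp 32° ↓): 326 + 148 = 474 → 474 − 360 = 114°
+90° (square ↑): 114 + 90 = 204°
+207° (split-comp 27° ↑): 204 + 207 = 411 → 411 − 360 = 51°
+215° (split-comp 35° ↑): 51 + 215 = 266°

266°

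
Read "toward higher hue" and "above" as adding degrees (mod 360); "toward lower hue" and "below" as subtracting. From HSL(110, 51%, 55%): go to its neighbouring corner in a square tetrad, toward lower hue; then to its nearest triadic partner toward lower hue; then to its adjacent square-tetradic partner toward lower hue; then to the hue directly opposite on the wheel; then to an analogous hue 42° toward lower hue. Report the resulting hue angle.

308°

−90° (square ↓): 110 − 90 = 20°
−120° (triadic ↓): 20 − 120 = -100 → -100 + 360 = 260°
−90° (square ↓): 260 − 90 = 170°
+180° (complement): 170 + 180 = 350°
−42° (analog 42° ↓): 350 − 42 = 308°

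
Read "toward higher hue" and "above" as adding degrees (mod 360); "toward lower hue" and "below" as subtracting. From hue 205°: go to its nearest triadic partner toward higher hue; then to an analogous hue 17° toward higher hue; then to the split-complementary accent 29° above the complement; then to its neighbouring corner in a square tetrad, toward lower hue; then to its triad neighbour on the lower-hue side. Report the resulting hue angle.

341°

+120° (triadic ↑): 205 + 120 = 325°
+17° (analog 17° ↑): 325 + 17 = 342°
+209° (split-comp 29° ↑): 342 + 209 = 551 → 551 − 360 = 191°
−90° (square ↓): 191 − 90 = 101°
−120° (triadic ↓): 101 − 120 = -19 → -19 + 360 = 341°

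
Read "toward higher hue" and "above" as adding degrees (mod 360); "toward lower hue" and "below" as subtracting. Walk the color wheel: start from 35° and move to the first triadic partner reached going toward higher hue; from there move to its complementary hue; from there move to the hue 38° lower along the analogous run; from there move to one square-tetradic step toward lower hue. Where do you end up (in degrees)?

207°

triadic ↑ +120°: 35 + 120 = 155°
complement +180°: 155 + 180 = 335°
analog 38° ↓ −38°: 335 − 38 = 297°
square ↓ −90°: 297 − 90 = 207°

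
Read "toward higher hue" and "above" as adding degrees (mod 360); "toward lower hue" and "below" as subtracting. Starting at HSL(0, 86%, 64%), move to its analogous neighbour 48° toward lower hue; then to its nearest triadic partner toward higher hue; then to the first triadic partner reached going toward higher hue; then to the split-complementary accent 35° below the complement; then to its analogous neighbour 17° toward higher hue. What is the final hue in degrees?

354°

−48° (analog 48° ↓): 0 − 48 = -48 → -48 + 360 = 312°
+120° (triadic ↑): 312 + 120 = 432 → 432 − 360 = 72°
+120° (triadic ↑): 72 + 120 = 192°
+145° (split-comp 35° ↓): 192 + 145 = 337°
+17° (analog 17° ↑): 337 + 17 = 354°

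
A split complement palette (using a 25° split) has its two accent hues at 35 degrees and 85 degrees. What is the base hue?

The accents sit 25° either side of the complement, so the complement is their short-arc midpoint on the wheel.
Short-arc midpoint of 35° and 85°: 60°.
Base is 180° from the complement: 60 − 180 = -120 → -120 + 360 = 240°

240°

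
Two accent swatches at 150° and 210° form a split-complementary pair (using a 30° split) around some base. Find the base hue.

The accents sit 30° either side of the complement, so the complement is their short-arc midpoint on the wheel.
Short-arc midpoint of 150° and 210°: 180°.
Base is 180° from the complement: 180 − 180 = 0°

0°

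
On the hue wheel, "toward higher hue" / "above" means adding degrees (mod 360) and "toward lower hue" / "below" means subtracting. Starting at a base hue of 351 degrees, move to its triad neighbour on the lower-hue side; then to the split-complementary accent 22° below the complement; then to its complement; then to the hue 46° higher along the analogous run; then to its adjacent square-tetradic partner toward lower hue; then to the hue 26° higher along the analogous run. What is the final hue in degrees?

191°

triadic ↓ −120°: 351 − 120 = 231°
split-comp 22° ↓ +158°: 231 + 158 = 389 → 389 − 360 = 29°
complement +180°: 29 + 180 = 209°
analog 46° ↑ +46°: 209 + 46 = 255°
square ↓ −90°: 255 − 90 = 165°
analog 26° ↑ +26°: 165 + 26 = 191°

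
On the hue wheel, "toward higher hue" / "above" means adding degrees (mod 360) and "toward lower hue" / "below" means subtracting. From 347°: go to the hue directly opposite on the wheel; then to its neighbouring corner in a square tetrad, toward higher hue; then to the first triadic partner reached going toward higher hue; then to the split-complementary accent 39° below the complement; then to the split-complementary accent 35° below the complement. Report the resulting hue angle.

complement +180°: 347 + 180 = 527 → 527 − 360 = 167°
square ↑ +90°: 167 + 90 = 257°
triadic ↑ +120°: 257 + 120 = 377 → 377 − 360 = 17°
split-comp 39° ↓ +141°: 17 + 141 = 158°
split-comp 35° ↓ +145°: 158 + 145 = 303°

303°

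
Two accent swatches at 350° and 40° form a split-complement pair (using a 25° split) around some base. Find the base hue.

195°

The accents sit 25° either side of the complement, so the complement is their short-arc midpoint on the wheel.
Short-arc midpoint of 350° and 40°: 15°.
Base is 180° from the complement: 15 − 180 = -165 → -165 + 360 = 195°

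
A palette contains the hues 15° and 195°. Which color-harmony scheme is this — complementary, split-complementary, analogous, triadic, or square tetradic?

complementary

Sort the hues: 15°, 195°.
Successive gaps around the wheel: 180°, 180°.
Two hues 180° apart are complementary.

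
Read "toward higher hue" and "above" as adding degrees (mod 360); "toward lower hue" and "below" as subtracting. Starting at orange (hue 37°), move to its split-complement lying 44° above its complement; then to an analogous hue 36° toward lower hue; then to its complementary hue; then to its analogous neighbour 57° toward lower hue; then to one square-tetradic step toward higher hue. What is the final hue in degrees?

78°

+224° (split-comp 44° ↑): 37 + 224 = 261°
−36° (analog 36° ↓): 261 − 36 = 225°
+180° (complement): 225 + 180 = 405 → 405 − 360 = 45°
−57° (analog 57° ↓): 45 − 57 = -12 → -12 + 360 = 348°
+90° (square ↑): 348 + 90 = 438 → 438 − 360 = 78°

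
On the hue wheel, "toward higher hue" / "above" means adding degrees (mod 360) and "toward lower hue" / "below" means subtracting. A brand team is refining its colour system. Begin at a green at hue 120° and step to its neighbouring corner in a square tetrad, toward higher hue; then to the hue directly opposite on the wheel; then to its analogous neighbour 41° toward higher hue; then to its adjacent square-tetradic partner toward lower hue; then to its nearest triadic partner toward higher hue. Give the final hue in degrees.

101°

square ↑ +90°: 120 + 90 = 210°
complement +180°: 210 + 180 = 390 → 390 − 360 = 30°
analog 41° ↑ +41°: 30 + 41 = 71°
square ↓ −90°: 71 − 90 = -19 → -19 + 360 = 341°
triadic ↑ +120°: 341 + 120 = 461 → 461 − 360 = 101°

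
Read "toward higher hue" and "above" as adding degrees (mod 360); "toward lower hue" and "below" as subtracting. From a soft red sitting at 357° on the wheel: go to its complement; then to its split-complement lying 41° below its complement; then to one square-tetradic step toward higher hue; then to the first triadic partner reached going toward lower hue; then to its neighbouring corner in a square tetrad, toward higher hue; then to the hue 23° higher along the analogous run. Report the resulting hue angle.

complement +180°: 357 + 180 = 537 → 537 − 360 = 177°
split-comp 41° ↓ +139°: 177 + 139 = 316°
square ↑ +90°: 316 + 90 = 406 → 406 − 360 = 46°
triadic ↓ −120°: 46 − 120 = -74 → -74 + 360 = 286°
square ↑ +90°: 286 + 90 = 376 → 376 − 360 = 16°
analog 23° ↑ +23°: 16 + 23 = 39°

39°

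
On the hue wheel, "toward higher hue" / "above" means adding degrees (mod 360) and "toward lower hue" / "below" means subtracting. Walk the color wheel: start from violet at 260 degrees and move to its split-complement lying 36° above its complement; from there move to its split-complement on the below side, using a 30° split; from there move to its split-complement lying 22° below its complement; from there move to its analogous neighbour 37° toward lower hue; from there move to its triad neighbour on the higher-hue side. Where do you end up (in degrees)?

260 + 216 = 476 → 476 − 360 = 116°   (split-comp 36° ↑)
116 + 150 = 266°   (split-comp 30° ↓)
266 + 158 = 424 → 424 − 360 = 64°   (split-comp 22° ↓)
64 − 37 = 27°   (analog 37° ↓)
27 + 120 = 147°   (triadic ↑)

147°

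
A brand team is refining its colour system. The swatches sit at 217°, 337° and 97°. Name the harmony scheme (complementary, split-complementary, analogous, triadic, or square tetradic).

triadic

Sort the hues: 97°, 217°, 337°.
Successive gaps around the wheel: 120°, 120°, 120°.
Three hues equally spaced 120° apart form a triad.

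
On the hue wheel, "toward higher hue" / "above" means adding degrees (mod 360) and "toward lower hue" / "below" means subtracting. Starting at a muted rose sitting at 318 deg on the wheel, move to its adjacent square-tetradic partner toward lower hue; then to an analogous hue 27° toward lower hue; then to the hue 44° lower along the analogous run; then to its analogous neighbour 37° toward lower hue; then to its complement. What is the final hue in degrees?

318 − 90 = 228°   (square ↓)
228 − 27 = 201°   (analog 27° ↓)
201 − 44 = 157°   (analog 44° ↓)
157 − 37 = 120°   (analog 37° ↓)
120 + 180 = 300°   (complement)

300°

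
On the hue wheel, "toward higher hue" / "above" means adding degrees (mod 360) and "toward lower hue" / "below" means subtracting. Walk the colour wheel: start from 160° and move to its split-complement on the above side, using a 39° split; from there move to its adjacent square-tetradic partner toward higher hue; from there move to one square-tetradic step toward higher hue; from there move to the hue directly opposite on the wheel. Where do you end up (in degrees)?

19°

160 + 219 = 379 → 379 − 360 = 19°   (split-comp 39° ↑)
19 + 90 = 109°   (square ↑)
109 + 90 = 199°   (square ↑)
199 + 180 = 379 → 379 − 360 = 19°   (complement)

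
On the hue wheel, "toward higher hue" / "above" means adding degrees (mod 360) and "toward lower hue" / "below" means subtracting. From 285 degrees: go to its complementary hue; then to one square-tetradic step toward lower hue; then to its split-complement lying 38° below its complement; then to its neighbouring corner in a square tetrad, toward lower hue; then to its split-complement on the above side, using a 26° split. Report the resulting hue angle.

complement +180°: 285 + 180 = 465 → 465 − 360 = 105°
square ↓ −90°: 105 − 90 = 15°
split-comp 38° ↓ +142°: 15 + 142 = 157°
square ↓ −90°: 157 − 90 = 67°
split-comp 26° ↑ +206°: 67 + 206 = 273°

273°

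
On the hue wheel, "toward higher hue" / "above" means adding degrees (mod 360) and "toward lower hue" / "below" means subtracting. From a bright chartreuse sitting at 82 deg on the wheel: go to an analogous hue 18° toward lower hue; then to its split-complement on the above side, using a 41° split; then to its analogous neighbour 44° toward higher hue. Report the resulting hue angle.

329°

82 − 18 = 64°   (analog 18° ↓)
64 + 221 = 285°   (split-comp 41° ↑)
285 + 44 = 329°   (analog 44° ↑)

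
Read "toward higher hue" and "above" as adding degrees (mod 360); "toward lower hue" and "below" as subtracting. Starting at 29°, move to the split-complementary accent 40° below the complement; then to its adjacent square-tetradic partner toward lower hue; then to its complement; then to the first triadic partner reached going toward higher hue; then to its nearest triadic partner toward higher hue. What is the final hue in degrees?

139°

+140° (split-comp 40° ↓): 29 + 140 = 169°
−90° (square ↓): 169 − 90 = 79°
+180° (complement): 79 + 180 = 259°
+120° (triadic ↑): 259 + 120 = 379 → 379 − 360 = 19°
+120° (triadic ↑): 19 + 120 = 139°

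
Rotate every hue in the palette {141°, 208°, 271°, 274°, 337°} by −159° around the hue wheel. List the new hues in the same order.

342°, 49°, 112°, 115°, 178°

141 − 159 = -18 → -18 + 360 = 342°
208 − 159 = 49°
271 − 159 = 112°
274 − 159 = 115°
337 − 159 = 178°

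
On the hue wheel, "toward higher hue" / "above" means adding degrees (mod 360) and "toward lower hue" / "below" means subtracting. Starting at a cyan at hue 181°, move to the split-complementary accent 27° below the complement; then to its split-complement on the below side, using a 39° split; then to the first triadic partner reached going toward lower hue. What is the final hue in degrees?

355°

+153° (split-comp 27° ↓): 181 + 153 = 334°
+141° (split-comp 39° ↓): 334 + 141 = 475 → 475 − 360 = 115°
−120° (triadic ↓): 115 − 120 = -5 → -5 + 360 = 355°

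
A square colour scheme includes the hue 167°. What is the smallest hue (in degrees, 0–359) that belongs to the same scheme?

77°

A square tetradic scheme places four hues every 90°.
The full set through 167° is {77°, 167°, 257°, 347°}.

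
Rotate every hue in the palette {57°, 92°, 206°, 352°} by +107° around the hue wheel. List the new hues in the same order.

164°, 199°, 313°, 99°

57 + 107 = 164°
92 + 107 = 199°
206 + 107 = 313°
352 + 107 = 459 → 459 − 360 = 99°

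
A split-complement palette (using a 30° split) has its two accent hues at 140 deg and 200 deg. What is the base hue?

350°

The accents sit 30° either side of the complement, so the complement is their short-arc midpoint on the wheel.
Short-arc midpoint of 140° and 200°: 170°.
Base is 180° from the complement: 170 − 180 = -10 → -10 + 360 = 350°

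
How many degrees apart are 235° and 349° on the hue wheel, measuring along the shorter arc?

114°

|235 − 349| = 114.
114 ≤ 180, so the shorter arc is 114°.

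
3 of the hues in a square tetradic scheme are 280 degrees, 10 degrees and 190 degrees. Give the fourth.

100°

A square tetradic scheme places four hues every 90°.
The full set through 10° is {10°, 100°, 190°, 280°}.
Given {10°, 190°, 280°}, the missing hue is 100°.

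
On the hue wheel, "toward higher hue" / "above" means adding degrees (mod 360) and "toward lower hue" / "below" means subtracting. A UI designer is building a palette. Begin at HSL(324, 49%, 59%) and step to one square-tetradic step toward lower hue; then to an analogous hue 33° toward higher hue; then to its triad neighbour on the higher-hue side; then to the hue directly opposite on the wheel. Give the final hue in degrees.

324 − 90 = 234°   (square ↓)
234 + 33 = 267°   (analog 33° ↑)
267 + 120 = 387 → 387 − 360 = 27°   (triadic ↑)
27 + 180 = 207°   (complement)

207°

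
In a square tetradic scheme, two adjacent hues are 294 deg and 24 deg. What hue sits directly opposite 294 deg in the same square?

A square tetradic scheme places four hues 90° apart; opposite corners are 180° apart.
294 + 180 = 474 → 474 − 360 = 114°

114°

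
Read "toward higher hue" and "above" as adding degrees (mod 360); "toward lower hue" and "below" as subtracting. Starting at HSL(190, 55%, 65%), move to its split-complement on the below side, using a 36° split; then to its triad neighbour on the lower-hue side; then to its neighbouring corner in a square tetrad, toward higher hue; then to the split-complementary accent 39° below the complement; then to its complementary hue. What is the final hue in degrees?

265°

190 + 144 = 334°   (split-comp 36° ↓)
334 − 120 = 214°   (triadic ↓)
214 + 90 = 304°   (square ↑)
304 + 141 = 445 → 445 − 360 = 85°   (split-comp 39° ↓)
85 + 180 = 265°   (complement)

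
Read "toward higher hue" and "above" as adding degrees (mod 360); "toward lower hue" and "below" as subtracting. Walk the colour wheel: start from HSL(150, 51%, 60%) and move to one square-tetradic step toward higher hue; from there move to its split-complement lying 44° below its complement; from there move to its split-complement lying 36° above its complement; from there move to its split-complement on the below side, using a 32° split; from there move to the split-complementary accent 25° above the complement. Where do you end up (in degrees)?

square ↑ +90°: 150 + 90 = 240°
split-comp 44° ↓ +136°: 240 + 136 = 376 → 376 − 360 = 16°
split-comp 36° ↑ +216°: 16 + 216 = 232°
split-comp 32° ↓ +148°: 232 + 148 = 380 → 380 − 360 = 20°
split-comp 25° ↑ +205°: 20 + 205 = 225°

225°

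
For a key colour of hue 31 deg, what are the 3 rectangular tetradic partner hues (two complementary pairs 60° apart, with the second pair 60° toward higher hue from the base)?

91°, 211°, 271°

A rectangular tetradic uses two complementary pairs 60° apart: offsets 0°, 60°, 180°, 240°.
31 + 60 = 91°
31 + 180 = 211°
31 + 240 = 271°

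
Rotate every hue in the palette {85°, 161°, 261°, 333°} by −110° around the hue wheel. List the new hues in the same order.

85 − 110 = -25 → -25 + 360 = 335°
161 − 110 = 51°
261 − 110 = 151°
333 − 110 = 223°

335°, 51°, 151°, 223°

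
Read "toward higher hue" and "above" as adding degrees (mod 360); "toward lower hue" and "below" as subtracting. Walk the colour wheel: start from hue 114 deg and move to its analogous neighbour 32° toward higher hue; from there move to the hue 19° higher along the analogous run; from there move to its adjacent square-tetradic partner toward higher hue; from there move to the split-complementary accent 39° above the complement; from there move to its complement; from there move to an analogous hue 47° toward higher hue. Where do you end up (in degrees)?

analog 32° ↑ +32°: 114 + 32 = 146°
analog 19° ↑ +19°: 146 + 19 = 165°
square ↑ +90°: 165 + 90 = 255°
split-comp 39° ↑ +219°: 255 + 219 = 474 → 474 − 360 = 114°
complement +180°: 114 + 180 = 294°
analog 47° ↑ +47°: 294 + 47 = 341°

341°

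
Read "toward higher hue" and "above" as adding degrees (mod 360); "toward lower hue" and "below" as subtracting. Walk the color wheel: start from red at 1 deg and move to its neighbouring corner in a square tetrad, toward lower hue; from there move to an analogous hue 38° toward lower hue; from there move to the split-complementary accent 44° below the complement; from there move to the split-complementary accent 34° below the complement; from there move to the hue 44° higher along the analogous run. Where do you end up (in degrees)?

199°

−90° (square ↓): 1 − 90 = -89 → -89 + 360 = 271°
−38° (analog 38° ↓): 271 − 38 = 233°
+136° (split-comp 44° ↓): 233 + 136 = 369 → 369 − 360 = 9°
+146° (split-comp 34° ↓): 9 + 146 = 155°
+44° (analog 44° ↑): 155 + 44 = 199°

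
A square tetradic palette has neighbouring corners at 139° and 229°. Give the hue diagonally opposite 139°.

A square tetradic scheme places four hues 90° apart; opposite corners are 180° apart.
139 + 180 = 319°

319°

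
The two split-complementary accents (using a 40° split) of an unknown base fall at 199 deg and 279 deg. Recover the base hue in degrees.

The accents sit 40° either side of the complement, so the complement is their short-arc midpoint on the wheel.
Short-arc midpoint of 199° and 279°: 239°.
Base is 180° from the complement: 239 − 180 = 59°

59°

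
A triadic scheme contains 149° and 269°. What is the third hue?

29°

A triad spaces three hues 120° apart.
The full set is {29°, 149°, 269°}.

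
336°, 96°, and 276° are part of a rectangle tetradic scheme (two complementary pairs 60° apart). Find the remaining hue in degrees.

A rectangular tetradic uses two complementary pairs 60° apart: offsets 0°, 60°, 180°, 240°.
Among {96°, 276°, 336°}, 276° and 96° are a 180° pair.
The remaining hue 336° needs its own complement: 336 + 180 = 516 → 516 − 360 = 156°

156°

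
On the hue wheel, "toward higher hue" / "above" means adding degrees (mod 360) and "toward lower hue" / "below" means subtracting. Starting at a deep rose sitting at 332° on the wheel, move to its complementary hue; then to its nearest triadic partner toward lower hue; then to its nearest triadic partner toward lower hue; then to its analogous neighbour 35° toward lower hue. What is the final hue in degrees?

332 + 180 = 512 → 512 − 360 = 152°   (complement)
152 − 120 = 32°   (triadic ↓)
32 − 120 = -88 → -88 + 360 = 272°   (triadic ↓)
272 − 35 = 237°   (analog 35° ↓)

237°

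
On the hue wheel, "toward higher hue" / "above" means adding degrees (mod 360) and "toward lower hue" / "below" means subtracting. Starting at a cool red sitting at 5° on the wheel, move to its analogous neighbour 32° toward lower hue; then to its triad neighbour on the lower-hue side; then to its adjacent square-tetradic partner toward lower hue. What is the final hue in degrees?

−32° (analog 32° ↓): 5 − 32 = -27 → -27 + 360 = 333°
−120° (triadic ↓): 333 − 120 = 213°
−90° (square ↓): 213 − 90 = 123°

123°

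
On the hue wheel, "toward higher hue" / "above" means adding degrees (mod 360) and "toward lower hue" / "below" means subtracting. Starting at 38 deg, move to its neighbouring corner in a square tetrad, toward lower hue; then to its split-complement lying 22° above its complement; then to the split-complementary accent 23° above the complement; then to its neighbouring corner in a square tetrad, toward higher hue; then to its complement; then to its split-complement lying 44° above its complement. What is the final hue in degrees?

127°

38 − 90 = -52 → -52 + 360 = 308°   (square ↓)
308 + 202 = 510 → 510 − 360 = 150°   (split-comp 22° ↑)
150 + 203 = 353°   (split-comp 23° ↑)
353 + 90 = 443 → 443 − 360 = 83°   (square ↑)
83 + 180 = 263°   (complement)
263 + 224 = 487 → 487 − 360 = 127°   (split-comp 44° ↑)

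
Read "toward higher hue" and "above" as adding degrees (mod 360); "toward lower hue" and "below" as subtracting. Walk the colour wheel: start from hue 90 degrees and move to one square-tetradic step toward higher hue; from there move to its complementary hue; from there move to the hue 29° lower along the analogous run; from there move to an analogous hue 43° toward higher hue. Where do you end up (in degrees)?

+90° (square ↑): 90 + 90 = 180°
+180° (complement): 180 + 180 = 360 → 360 − 360 = 0°
−29° (analog 29° ↓): 0 − 29 = -29 → -29 + 360 = 331°
+43° (analog 43° ↑): 331 + 43 = 374 → 374 − 360 = 14°

14°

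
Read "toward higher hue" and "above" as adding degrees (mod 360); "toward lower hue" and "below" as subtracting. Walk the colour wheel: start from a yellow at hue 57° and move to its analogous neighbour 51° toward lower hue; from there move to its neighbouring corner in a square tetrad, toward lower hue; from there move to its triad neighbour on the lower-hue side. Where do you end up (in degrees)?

57 − 51 = 6°   (analog 51° ↓)
6 − 90 = -84 → -84 + 360 = 276°   (square ↓)
276 − 120 = 156°   (triadic ↓)

156°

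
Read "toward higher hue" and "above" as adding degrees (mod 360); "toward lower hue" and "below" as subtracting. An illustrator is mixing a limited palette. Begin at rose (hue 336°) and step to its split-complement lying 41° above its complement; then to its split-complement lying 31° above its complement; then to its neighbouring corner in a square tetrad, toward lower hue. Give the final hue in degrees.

318°

+221° (split-comp 41° ↑): 336 + 221 = 557 → 557 − 360 = 197°
+211° (split-comp 31° ↑): 197 + 211 = 408 → 408 − 360 = 48°
−90° (square ↓): 48 − 90 = -42 → -42 + 360 = 318°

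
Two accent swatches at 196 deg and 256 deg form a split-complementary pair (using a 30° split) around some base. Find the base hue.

46°

The accents sit 30° either side of the complement, so the complement is their short-arc midpoint on the wheel.
Short-arc midpoint of 196° and 256°: 226°.
Base is 180° from the complement: 226 − 180 = 46°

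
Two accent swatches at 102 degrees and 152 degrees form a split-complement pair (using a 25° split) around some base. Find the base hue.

The accents sit 25° either side of the complement, so the complement is their short-arc midpoint on the wheel.
Short-arc midpoint of 102° and 152°: 127°.
Base is 180° from the complement: 127 − 180 = -53 → -53 + 360 = 307°

307°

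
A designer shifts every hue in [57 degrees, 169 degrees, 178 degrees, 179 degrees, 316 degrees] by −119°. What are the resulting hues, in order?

57 − 119 = -62 → -62 + 360 = 298°
169 − 119 = 50°
178 − 119 = 59°
179 − 119 = 60°
316 − 119 = 197°

298°, 50°, 59°, 60°, 197°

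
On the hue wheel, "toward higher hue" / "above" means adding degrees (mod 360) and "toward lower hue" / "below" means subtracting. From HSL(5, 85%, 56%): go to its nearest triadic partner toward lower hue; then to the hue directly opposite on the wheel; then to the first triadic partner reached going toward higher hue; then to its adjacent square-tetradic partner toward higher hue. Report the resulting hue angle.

−120° (triadic ↓): 5 − 120 = -115 → -115 + 360 = 245°
+180° (complement): 245 + 180 = 425 → 425 − 360 = 65°
+120° (triadic ↑): 65 + 120 = 185°
+90° (square ↑): 185 + 90 = 275°

275°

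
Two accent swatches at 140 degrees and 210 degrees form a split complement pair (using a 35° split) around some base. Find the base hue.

The accents sit 35° either side of the complement, so the complement is their short-arc midpoint on the wheel.
Short-arc midpoint of 140° and 210°: 175°.
Base is 180° from the complement: 175 − 180 = -5 → -5 + 360 = 355°

355°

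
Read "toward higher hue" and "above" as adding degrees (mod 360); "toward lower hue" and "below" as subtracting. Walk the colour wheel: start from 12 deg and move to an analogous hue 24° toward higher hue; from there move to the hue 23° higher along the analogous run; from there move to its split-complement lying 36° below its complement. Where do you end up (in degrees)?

203°

12 + 24 = 36°   (analog 24° ↑)
36 + 23 = 59°   (analog 23° ↑)
59 + 144 = 203°   (split-comp 36° ↓)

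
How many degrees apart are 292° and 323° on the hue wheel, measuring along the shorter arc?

|292 − 323| = 31.
31 ≤ 180, so the shorter arc is 31°.

31°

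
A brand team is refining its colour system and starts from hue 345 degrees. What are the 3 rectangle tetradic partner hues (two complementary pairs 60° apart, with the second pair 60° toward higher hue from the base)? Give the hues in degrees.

45°, 165°, 225°

A rectangular tetradic uses two complementary pairs 60° apart: offsets 0°, 60°, 180°, 240°.
345 + 60 = 405 → 405 − 360 = 45°
345 + 180 = 525 → 525 − 360 = 165°
345 + 240 = 585 → 585 − 360 = 225°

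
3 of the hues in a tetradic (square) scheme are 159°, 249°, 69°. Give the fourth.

A square tetradic scheme places four hues every 90°.
The full set through 69° is {69°, 159°, 249°, 339°}.
Given {69°, 159°, 249°}, the missing hue is 339°.

339°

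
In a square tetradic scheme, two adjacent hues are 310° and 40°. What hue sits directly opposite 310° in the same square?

A square tetradic scheme places four hues 90° apart; opposite corners are 180° apart.
310 + 180 = 490 → 490 − 360 = 130°

130°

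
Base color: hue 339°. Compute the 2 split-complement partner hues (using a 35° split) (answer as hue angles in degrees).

124° and 194°

Split-complementary hues sit 35° either side of the complement.
Complement of 339°: 339 + 180 = 519 → 519 − 360 = 159°
159 − 35 = 124°
159 + 35 = 194°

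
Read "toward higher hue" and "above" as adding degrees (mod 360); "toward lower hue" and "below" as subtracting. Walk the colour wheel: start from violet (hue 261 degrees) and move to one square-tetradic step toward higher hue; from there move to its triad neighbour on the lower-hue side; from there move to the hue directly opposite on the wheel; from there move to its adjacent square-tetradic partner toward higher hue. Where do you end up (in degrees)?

141°

+90° (square ↑): 261 + 90 = 351°
−120° (triadic ↓): 351 − 120 = 231°
+180° (complement): 231 + 180 = 411 → 411 − 360 = 51°
+90° (square ↑): 51 + 90 = 141°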